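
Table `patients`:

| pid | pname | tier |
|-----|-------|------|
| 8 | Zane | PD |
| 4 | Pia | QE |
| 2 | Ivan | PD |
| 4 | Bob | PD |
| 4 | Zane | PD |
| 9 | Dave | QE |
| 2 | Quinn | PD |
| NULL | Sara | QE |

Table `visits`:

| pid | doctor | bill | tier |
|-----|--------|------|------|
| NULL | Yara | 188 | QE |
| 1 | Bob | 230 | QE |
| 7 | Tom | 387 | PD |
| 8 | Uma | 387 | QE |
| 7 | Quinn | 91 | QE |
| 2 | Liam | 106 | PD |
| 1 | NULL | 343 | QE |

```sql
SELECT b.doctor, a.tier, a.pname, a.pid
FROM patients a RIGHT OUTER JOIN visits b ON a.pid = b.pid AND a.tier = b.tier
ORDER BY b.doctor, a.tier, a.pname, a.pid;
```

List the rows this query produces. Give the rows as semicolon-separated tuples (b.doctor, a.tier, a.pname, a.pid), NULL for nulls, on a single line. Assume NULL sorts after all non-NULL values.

(Bob, NULL, NULL, NULL); (Liam, PD, Ivan, 2); (Liam, PD, Quinn, 2); (Quinn, NULL, NULL, NULL); (Tom, NULL, NULL, NULL); (Uma, NULL, NULL, NULL); (Yara, NULL, NULL, NULL); (NULL, NULL, NULL, NULL)

RIGHT JOIN keeps every row from `visits`; unmatched rows get NULL for `patients`'s columns.
Matching on a.pid = b.pid AND a.tier = b.tier. A NULL in a compared column never satisfies the condition.
- pid=8, tier=PD: no matching b row.
- pid=4, tier=QE: no matching b row.
- pid=2, tier=PD: 1 matching b row(s), so 1 row(s) emitted.
- pid=4, tier=PD: no matching b row.
- pid=4, tier=PD: no matching b row.
- pid=9, tier=QE: no matching b row.
- pid=2, tier=PD: 1 matching b row(s), so 1 row(s) emitted.
- pid=NULL, tier=QE: no matching b row.
- 6 b row(s) had no a match → kept, a columns NULL.
After projecting and ordering:
b.doctor | a.tier | a.pname | a.pid
Bob | NULL | NULL | NULL
Liam | PD | Ivan | 2
Liam | PD | Quinn | 2
Quinn | NULL | NULL | NULL
Tom | NULL | NULL | NULL
Uma | NULL | NULL | NULL
Yara | NULL | NULL | NULL
NULL | NULL | NULL | NULL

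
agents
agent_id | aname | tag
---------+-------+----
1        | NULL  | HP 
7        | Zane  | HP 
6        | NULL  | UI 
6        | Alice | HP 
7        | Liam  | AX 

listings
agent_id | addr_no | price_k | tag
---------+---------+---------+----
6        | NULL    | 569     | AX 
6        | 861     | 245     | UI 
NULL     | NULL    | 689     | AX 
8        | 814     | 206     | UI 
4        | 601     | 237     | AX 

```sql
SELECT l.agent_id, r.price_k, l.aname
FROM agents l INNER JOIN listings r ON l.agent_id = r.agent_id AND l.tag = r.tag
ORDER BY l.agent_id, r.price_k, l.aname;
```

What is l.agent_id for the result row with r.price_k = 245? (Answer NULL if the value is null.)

INNER JOIN keeps only pairs where the ON condition holds.
Matching on l.agent_id = r.agent_id AND l.tag = r.tag. A NULL in a compared column never satisfies the condition.
- l row (agent_id=1, tag=HP): no match → dropped.
- l row (agent_id=7, tag=HP): no match → dropped.
- l row (agent_id=6, tag=UI): matches 1 r row(s) → 1 output row(s).
- l row (agent_id=6, tag=HP): no match → dropped.
- l row (agent_id=7, tag=AX): no match → dropped.

6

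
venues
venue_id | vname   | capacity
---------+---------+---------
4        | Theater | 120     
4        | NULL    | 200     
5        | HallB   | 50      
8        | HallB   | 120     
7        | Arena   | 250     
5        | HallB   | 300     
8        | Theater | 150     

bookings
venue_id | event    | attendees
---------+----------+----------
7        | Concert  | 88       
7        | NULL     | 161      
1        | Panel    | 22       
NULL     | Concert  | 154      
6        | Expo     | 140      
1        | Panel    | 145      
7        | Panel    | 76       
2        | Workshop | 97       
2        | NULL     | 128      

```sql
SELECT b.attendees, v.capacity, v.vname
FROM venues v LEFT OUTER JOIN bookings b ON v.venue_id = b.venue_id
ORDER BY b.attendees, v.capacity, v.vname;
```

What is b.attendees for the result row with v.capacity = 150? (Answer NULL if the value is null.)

NULL

LEFT JOIN keeps every row from `venues`; unmatched rows get NULL for `bookings`'s columns.
Matching on v.venue_id = b.venue_id. A NULL in a compared column never satisfies the condition.
Matched pairs: 3; unmatched v rows kept: 6.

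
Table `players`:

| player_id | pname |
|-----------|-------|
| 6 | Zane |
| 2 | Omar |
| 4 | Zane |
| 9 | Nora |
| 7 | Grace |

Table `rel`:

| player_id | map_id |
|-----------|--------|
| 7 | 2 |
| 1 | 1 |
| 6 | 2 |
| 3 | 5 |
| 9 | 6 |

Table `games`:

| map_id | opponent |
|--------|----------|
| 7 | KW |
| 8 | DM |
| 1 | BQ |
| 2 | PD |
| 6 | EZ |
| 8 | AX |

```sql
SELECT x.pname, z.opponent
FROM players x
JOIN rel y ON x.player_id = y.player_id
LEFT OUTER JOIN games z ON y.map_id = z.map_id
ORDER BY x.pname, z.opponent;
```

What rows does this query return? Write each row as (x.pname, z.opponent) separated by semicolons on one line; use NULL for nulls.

(Grace, PD); (Nora, EZ); (Zane, PD)

Step 1 — x INNER JOIN y on player_id → 3 row(s).
Then LEFT JOIN `games z` on map_id: each of those 3 rows is kept; rows whose y.map_id has no match in z get NULL for z's columns.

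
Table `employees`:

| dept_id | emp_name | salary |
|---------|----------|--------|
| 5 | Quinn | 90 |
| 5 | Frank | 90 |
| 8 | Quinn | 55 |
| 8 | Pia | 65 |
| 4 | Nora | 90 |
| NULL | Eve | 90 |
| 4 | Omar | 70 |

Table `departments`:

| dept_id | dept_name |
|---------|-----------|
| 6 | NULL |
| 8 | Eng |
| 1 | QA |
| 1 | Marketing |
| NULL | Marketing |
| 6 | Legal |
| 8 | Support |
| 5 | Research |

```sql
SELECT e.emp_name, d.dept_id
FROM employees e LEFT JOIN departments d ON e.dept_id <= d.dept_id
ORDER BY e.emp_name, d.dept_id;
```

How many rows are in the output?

25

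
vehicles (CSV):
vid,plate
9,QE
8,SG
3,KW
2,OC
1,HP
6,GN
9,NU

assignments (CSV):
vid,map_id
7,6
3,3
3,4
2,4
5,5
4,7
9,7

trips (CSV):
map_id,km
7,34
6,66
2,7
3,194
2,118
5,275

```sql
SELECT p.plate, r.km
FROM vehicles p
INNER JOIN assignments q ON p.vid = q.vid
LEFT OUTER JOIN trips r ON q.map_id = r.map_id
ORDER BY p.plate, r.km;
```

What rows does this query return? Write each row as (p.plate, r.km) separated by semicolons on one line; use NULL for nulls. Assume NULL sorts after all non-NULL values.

Joins associate left-to-right: vehicles INNER JOIN assignments on vid gives 5 intermediate row(s).
Then LEFT JOIN `trips r` on map_id: each of those 5 rows is kept; rows whose q.map_id has no match in r get NULL for r's columns.

(KW, 194); (KW, NULL); (NU, 34); (OC, NULL); (QE, 34)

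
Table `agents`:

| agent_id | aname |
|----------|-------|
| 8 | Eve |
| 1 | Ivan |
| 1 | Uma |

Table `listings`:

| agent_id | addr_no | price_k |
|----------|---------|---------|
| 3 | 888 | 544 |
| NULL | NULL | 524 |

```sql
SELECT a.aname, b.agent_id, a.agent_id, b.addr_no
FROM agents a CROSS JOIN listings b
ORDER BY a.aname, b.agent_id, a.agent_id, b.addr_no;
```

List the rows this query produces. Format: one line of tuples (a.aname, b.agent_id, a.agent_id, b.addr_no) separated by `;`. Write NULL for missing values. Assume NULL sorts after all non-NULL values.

CROSS JOIN pairs every row of `agents` with every row of `listings`: 3 × 2 = 6 rows.
After projecting and ordering:
a.aname | b.agent_id | a.agent_id | b.addr_no
Eve | 3 | 8 | 888
Eve | NULL | 8 | NULL
Ivan | 3 | 1 | 888
Ivan | NULL | 1 | NULL
Uma | 3 | 1 | 888
Uma | NULL | 1 | NULL

(Eve, 3, 8, 888); (Eve, NULL, 8, NULL); (Ivan, 3, 1, 888); (Ivan, NULL, 1, NULL); (Uma, 3, 1, 888); (Uma, NULL, 1, NULL)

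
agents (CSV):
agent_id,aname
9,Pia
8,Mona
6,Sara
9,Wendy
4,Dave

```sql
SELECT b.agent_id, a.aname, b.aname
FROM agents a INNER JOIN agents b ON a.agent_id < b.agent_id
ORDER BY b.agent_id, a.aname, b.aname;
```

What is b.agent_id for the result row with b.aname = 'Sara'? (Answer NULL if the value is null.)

6

INNER JOIN keeps only pairs where the ON condition holds.
Matching on a.agent_id < b.agent_id.
Matched pairs: 9.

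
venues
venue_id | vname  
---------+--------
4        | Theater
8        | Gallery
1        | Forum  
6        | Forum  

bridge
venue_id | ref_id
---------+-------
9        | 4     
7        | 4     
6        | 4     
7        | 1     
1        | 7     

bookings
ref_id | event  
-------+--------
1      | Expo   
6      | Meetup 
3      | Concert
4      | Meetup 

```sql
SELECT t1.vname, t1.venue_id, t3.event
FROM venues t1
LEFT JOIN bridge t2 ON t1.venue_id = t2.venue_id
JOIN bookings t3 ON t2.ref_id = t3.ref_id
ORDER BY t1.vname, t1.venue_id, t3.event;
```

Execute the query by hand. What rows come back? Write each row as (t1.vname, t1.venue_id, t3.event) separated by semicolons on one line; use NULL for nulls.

(Forum, 6, Meetup)

Joins associate left-to-right: venues LEFT JOIN bridge on venue_id gives 4 intermediate row(s).
Then INNER JOIN `bookings t3` on ref_id: keep only rows whose t2.ref_id appears in t3.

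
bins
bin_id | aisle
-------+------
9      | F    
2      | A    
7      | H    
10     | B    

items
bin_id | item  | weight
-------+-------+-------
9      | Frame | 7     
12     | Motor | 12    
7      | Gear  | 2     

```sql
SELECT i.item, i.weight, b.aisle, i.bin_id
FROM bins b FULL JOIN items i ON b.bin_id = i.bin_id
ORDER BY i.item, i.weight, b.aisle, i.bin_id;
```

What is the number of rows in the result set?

5

FULL OUTER JOIN keeps every row from both sides; unmatched rows get NULL for the other side's columns.
Matching on b.bin_id = i.bin_id.
Matched pairs: 2; unmatched b rows kept: 2; unmatched i rows kept: 1.
Total: 2 matched + 3 padded = 5 rows.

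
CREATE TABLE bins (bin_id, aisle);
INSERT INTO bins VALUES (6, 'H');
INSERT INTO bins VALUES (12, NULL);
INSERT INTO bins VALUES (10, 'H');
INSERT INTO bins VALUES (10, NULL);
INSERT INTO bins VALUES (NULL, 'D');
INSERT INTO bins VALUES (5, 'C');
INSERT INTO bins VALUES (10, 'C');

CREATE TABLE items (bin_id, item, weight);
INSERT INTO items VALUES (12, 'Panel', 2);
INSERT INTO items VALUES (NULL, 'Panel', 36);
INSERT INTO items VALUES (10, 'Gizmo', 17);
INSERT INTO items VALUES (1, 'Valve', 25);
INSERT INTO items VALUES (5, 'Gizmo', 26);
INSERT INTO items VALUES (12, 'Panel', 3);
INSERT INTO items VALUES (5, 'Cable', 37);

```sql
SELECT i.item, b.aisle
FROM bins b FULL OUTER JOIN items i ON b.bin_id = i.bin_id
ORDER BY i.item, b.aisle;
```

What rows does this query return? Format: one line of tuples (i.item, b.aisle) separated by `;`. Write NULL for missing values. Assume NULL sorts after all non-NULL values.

(Cable, C); (Gizmo, C); (Gizmo, C); (Gizmo, H); (Gizmo, NULL); (Panel, NULL); (Panel, NULL); (Panel, NULL); (Valve, NULL); (NULL, D); (NULL, H)

FULL OUTER JOIN keeps every row from both sides; unmatched rows get NULL for the other side's columns.
Matching on b.bin_id = i.bin_id. A NULL in a compared column never satisfies the condition.
Matched pairs: 7; unmatched b rows kept: 2; unmatched i rows kept: 2.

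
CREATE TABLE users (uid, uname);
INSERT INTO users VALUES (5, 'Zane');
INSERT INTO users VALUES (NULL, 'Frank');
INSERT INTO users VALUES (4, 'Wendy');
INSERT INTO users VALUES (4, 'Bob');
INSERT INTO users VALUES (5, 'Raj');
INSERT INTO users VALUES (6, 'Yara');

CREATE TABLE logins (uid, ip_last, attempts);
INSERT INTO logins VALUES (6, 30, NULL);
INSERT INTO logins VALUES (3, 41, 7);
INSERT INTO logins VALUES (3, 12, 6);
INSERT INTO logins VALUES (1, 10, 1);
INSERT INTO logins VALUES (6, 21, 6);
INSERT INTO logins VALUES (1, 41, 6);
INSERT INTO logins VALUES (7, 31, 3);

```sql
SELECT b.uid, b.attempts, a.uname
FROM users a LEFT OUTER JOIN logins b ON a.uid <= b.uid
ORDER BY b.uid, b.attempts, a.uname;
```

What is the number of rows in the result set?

16

LEFT JOIN keeps every row from `users`; unmatched rows get NULL for `logins`'s columns.
Matching on a.uid <= b.uid. A NULL in a compared column never satisfies the condition.
Matched pairs: 15; unmatched a rows kept: 1.
Total: 15 matched + 1 padded = 16 rows.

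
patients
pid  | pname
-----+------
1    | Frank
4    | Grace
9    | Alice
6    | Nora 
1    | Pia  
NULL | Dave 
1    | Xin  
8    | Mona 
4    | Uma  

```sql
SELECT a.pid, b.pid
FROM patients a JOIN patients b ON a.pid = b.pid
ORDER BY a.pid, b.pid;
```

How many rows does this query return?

16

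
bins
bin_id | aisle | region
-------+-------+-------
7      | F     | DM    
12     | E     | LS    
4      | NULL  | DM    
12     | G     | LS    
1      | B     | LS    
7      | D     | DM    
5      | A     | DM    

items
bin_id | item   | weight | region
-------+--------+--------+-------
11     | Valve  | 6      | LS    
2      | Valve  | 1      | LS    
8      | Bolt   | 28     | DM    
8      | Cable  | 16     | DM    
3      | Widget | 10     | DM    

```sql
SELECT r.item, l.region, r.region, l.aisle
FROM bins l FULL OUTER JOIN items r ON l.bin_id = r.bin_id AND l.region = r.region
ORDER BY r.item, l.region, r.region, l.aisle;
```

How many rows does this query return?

12

FULL OUTER JOIN keeps every row from both sides; unmatched rows get NULL for the other side's columns.
Matching on l.bin_id = r.bin_id AND l.region = r.region.
Matched pairs: 0; unmatched l rows kept: 7; unmatched r rows kept: 5.
Total: 0 matched + 12 padded = 12 rows.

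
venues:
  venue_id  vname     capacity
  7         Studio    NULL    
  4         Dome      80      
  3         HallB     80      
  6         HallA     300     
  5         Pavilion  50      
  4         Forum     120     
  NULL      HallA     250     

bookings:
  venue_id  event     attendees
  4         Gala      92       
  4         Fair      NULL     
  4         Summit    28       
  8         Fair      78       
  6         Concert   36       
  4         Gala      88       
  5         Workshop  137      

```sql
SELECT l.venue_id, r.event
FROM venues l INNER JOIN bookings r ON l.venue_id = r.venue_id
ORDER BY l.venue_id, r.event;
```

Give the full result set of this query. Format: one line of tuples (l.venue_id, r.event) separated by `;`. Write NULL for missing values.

(4, Fair); (4, Fair); (4, Gala); (4, Gala); (4, Gala); (4, Gala); (4, Summit); (4, Summit); (5, Workshop); (6, Concert)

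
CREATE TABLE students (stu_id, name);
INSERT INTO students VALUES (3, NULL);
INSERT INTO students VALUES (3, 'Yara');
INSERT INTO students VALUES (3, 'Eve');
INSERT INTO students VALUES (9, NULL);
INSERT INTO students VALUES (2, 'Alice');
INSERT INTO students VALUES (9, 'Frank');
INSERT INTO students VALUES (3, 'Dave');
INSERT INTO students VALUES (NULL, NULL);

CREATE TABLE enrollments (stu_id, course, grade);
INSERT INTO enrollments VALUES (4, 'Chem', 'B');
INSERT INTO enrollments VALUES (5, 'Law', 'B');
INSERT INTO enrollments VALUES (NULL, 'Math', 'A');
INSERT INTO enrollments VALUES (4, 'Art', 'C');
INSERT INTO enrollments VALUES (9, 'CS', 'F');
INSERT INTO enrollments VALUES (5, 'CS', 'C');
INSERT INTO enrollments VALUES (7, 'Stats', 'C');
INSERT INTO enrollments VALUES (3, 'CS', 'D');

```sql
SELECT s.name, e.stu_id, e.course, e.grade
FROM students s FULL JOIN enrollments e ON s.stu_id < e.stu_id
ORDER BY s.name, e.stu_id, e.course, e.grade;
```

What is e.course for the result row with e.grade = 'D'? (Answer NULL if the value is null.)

FULL OUTER JOIN keeps every row from both sides; unmatched rows get NULL for the other side's columns.
Matching on s.stu_id < e.stu_id. A NULL in a compared column never satisfies the condition.
- s (stu_id=3) pairs with 6 row(s) of e.
- s (stu_id=3) pairs with 6 row(s) of e.
- s (stu_id=3) pairs with 6 row(s) of e.
- s (stu_id=9) has no partner → padded with NULL.
- s (stu_id=2) pairs with 7 row(s) of e.
- s (stu_id=9) has no partner → padded with NULL.
- s (stu_id=3) pairs with 6 row(s) of e.
- s (stu_id=NULL) has no partner → padded with NULL.
- plus 1 unmatched e row(s), each kept with NULL s columns.

CS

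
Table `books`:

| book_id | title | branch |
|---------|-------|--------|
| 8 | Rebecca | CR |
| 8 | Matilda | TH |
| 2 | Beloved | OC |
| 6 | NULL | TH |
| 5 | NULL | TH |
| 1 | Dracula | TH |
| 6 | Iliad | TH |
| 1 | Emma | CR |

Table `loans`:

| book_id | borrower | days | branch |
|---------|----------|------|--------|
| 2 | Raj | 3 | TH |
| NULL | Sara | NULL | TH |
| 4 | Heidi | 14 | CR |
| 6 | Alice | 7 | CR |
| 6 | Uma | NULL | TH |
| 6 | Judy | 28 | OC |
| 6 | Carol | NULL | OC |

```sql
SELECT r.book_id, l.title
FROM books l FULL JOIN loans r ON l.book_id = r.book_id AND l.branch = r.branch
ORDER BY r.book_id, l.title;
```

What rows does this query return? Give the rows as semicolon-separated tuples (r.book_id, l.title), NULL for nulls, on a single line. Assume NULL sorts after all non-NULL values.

FULL OUTER JOIN keeps every row from both sides; unmatched rows get NULL for the other side's columns.
Matching on l.book_id = r.book_id AND l.branch = r.branch. A NULL in a compared column never satisfies the condition.
Matched pairs: 2; unmatched l rows kept: 6; unmatched r rows kept: 6.

(2, NULL); (4, NULL); (6, Iliad); (6, NULL); (6, NULL); (6, NULL); (6, NULL); (NULL, Beloved); (NULL, Dracula); (NULL, Emma); (NULL, Matilda); (NULL, Rebecca); (NULL, NULL); (NULL, NULL)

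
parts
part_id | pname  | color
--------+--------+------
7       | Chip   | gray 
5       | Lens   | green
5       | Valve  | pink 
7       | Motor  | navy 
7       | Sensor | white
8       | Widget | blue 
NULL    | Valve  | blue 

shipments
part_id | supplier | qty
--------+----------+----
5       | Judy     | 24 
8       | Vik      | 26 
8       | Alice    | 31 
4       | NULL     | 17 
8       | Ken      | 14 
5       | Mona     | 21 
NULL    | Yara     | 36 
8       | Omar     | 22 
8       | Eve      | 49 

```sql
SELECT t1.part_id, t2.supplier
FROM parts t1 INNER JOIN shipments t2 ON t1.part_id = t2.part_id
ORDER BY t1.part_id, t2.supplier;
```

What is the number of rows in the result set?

INNER JOIN keeps only pairs where the ON condition holds.
Matching on t1.part_id = t2.part_id. A NULL in a compared column never satisfies the condition.
- t1 row (part_id=7): no match → dropped.
- t1 row (part_id=5): matches 2 t2 row(s) → 2 output row(s).
- t1 row (part_id=5): matches 2 t2 row(s) → 2 output row(s).
- t1 row (part_id=7): no match → dropped.
- t1 row (part_id=7): no match → dropped.
- t1 row (part_id=8): matches 5 t2 row(s) → 5 output row(s).
- t1 row (part_id=NULL): no match → dropped.
Total: 9 rows.

9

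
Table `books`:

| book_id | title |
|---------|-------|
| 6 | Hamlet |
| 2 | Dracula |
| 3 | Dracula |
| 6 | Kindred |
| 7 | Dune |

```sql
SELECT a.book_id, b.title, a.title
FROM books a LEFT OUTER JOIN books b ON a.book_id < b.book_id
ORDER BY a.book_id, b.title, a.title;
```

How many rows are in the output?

10

LEFT JOIN keeps every row from `books a`; unmatched rows get NULL for `books b`'s columns.
Matching on a.book_id < b.book_id.
Matched pairs: 9; unmatched a rows kept: 1.
Total: 9 matched + 1 padded = 10 rows.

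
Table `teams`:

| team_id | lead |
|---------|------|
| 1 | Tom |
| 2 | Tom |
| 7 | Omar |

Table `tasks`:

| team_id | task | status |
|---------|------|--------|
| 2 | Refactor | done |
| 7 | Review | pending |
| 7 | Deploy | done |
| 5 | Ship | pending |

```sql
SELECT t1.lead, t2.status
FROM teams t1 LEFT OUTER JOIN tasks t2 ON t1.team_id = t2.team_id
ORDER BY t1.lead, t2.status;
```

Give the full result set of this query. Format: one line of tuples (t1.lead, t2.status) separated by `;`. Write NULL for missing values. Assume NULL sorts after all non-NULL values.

(Omar, done); (Omar, pending); (Tom, done); (Tom, NULL)

LEFT JOIN keeps every row from `teams`; unmatched rows get NULL for `tasks`'s columns.
Matching on t1.team_id = t2.team_id.
Matched pairs: 3; unmatched t1 rows kept: 1.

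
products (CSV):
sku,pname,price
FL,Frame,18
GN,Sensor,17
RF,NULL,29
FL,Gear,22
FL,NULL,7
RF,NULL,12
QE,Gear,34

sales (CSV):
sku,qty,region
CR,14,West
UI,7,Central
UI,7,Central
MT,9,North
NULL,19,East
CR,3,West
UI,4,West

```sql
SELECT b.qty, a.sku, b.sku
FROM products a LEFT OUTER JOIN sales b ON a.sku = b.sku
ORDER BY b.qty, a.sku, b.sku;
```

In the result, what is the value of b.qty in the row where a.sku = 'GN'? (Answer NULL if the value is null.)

NULL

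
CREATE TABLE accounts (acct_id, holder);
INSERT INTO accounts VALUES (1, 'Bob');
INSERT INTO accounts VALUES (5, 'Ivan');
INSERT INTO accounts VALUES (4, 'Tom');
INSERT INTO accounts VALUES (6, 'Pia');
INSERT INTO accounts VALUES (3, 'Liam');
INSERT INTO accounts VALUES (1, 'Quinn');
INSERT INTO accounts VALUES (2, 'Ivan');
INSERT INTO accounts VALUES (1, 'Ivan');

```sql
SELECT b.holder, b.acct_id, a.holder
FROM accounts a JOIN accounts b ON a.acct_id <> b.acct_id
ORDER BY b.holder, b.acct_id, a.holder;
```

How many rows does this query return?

INNER JOIN keeps only pairs where the ON condition holds.
Matching on a.acct_id <> b.acct_id.
Matched pairs: 50.
Total: 50 rows.

50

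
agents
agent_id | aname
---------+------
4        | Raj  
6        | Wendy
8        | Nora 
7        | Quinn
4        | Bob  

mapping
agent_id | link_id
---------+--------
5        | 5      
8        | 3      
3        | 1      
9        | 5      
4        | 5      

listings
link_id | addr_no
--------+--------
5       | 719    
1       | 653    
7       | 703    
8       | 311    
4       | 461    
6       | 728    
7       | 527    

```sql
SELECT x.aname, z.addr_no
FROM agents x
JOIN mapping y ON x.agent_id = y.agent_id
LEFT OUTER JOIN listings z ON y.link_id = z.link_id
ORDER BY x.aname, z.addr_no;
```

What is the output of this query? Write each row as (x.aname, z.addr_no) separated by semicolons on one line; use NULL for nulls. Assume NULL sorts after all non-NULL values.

(Bob, 719); (Nora, NULL); (Raj, 719)

Joins associate left-to-right: agents INNER JOIN mapping on agent_id gives 3 intermediate row(s).
Then LEFT JOIN `listings z` on link_id: each of those 3 rows is kept; rows whose y.link_id has no match in z get NULL for z's columns.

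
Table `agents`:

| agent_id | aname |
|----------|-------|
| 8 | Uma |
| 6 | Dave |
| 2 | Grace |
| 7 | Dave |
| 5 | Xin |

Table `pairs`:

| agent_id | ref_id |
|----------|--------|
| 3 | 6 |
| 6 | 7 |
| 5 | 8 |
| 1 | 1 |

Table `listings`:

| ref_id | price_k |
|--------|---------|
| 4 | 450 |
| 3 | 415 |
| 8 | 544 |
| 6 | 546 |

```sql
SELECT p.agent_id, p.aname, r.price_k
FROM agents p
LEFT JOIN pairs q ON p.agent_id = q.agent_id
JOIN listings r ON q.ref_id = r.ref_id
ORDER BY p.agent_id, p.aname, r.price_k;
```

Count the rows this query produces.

1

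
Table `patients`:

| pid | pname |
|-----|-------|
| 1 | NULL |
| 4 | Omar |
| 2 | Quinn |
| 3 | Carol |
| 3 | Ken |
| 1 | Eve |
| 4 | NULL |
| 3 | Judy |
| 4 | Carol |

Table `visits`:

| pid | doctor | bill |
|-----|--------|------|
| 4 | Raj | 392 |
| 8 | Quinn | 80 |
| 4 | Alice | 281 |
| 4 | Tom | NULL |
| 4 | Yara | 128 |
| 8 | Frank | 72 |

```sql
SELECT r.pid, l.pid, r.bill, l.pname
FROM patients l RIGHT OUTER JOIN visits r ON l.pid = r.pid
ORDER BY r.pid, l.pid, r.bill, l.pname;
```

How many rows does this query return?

14

RIGHT JOIN keeps every row from `visits`; unmatched rows get NULL for `patients`'s columns.
Matching on l.pid = r.pid.
Matched pairs: 12; unmatched r rows kept: 2.
Total: 12 matched + 2 padded = 14 rows.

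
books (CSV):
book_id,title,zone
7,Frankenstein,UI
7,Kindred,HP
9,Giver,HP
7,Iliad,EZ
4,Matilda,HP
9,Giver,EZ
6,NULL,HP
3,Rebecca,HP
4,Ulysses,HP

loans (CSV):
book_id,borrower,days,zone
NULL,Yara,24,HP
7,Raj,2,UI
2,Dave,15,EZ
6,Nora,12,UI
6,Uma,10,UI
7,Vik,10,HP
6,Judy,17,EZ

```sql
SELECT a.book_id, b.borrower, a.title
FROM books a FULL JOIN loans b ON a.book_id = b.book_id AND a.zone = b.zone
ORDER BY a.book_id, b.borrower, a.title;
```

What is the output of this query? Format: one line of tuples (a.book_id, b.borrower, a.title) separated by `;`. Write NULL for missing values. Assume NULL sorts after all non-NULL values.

(3, NULL, Rebecca); (4, NULL, Matilda); (4, NULL, Ulysses); (6, NULL, NULL); (7, Raj, Frankenstein); (7, Vik, Kindred); (7, NULL, Iliad); (9, NULL, Giver); (9, NULL, Giver); (NULL, Dave, NULL); (NULL, Judy, NULL); (NULL, Nora, NULL); (NULL, Uma, NULL); (NULL, Yara, NULL)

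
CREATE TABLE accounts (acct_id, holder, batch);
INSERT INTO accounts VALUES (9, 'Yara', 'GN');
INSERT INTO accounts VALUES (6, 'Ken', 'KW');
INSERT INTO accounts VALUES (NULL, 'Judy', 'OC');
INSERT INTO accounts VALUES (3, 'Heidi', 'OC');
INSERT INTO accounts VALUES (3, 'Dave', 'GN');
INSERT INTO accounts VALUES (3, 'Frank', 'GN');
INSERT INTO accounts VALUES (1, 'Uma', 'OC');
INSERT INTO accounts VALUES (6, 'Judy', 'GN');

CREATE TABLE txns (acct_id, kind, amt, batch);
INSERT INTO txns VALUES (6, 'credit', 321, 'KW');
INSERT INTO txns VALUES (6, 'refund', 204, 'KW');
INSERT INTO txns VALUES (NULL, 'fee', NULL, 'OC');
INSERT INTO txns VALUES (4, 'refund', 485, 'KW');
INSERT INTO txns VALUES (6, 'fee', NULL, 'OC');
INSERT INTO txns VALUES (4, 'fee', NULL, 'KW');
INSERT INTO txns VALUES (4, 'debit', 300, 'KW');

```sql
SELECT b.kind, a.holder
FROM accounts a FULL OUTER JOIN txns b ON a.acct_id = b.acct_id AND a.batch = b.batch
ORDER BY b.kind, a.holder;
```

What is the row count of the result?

14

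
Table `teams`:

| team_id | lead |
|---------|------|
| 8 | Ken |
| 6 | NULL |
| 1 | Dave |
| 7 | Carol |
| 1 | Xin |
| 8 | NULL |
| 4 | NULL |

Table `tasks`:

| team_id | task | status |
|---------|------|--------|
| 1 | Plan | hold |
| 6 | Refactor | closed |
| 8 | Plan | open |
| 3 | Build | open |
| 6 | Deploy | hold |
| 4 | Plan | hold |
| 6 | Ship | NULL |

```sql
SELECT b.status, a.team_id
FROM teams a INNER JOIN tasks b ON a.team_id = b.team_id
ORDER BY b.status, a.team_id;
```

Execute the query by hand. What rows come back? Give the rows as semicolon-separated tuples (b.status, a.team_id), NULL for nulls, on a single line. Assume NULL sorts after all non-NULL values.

INNER JOIN keeps only pairs where the ON condition holds.
Matching on a.team_id = b.team_id.
Matched pairs: 8.

(closed, 6); (hold, 1); (hold, 1); (hold, 4); (hold, 6); (open, 8); (open, 8); (NULL, 6)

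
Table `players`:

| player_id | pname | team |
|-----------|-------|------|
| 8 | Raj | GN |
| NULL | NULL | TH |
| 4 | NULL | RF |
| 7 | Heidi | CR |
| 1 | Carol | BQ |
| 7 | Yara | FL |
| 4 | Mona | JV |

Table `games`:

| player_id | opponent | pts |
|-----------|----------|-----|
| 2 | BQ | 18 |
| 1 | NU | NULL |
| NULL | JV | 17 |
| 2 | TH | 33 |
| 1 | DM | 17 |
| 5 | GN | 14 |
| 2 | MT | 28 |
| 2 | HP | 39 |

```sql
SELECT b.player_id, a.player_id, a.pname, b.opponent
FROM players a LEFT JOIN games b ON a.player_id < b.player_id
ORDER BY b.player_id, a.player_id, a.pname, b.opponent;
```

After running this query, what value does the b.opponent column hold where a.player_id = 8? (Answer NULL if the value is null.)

LEFT JOIN keeps every row from `players`; unmatched rows get NULL for `games`'s columns.
Matching on a.player_id < b.player_id. A NULL in a compared column never satisfies the condition.
- a (player_id=8) has no partner → padded with NULL.
- a (player_id=NULL) has no partner → padded with NULL.
- a (player_id=4) pairs with 1 row(s) of b.
- a (player_id=7) has no partner → padded with NULL.
- a (player_id=1) pairs with 5 row(s) of b.
- a (player_id=7) has no partner → padded with NULL.
- a (player_id=4) pairs with 1 row(s) of b.

NULL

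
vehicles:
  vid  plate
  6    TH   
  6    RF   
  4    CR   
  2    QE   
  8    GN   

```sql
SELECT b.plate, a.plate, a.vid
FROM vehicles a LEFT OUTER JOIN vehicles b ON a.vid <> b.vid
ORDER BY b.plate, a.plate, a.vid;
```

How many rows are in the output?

LEFT JOIN keeps every row from `vehicles a`; unmatched rows get NULL for `vehicles b`'s columns.
Matching on a.vid <> b.vid.
Matched pairs: 18; unmatched a rows kept: 0.
Total: 18 rows.

18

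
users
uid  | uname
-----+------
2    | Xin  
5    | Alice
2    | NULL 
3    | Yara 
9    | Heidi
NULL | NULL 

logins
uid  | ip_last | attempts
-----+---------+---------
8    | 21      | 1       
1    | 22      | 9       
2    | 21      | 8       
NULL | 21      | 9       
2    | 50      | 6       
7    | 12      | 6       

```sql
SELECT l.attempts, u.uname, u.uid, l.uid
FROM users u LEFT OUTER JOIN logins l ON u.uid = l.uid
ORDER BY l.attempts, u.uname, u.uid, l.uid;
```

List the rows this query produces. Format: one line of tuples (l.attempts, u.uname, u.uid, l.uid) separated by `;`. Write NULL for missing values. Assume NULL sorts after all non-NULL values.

(6, Xin, 2, 2); (6, NULL, 2, 2); (8, Xin, 2, 2); (8, NULL, 2, 2); (NULL, Alice, 5, NULL); (NULL, Heidi, 9, NULL); (NULL, Yara, 3, NULL); (NULL, NULL, NULL, NULL)

LEFT JOIN keeps every row from `users`; unmatched rows get NULL for `logins`'s columns.
Matching on u.uid = l.uid. A NULL in a compared column never satisfies the condition.
- uid=2: 2 matching l row(s), so 2 row(s) emitted.
- uid=5: no l row matches, row kept with l columns NULL.
- uid=2: 2 matching l row(s), so 2 row(s) emitted.
- uid=3: no l row matches, row kept with l columns NULL.
- uid=9: no l row matches, row kept with l columns NULL.
- uid=NULL: no l row matches, row kept with l columns NULL.
After projecting and ordering:
l.attempts | u.uname | u.uid | l.uid
6 | Xin | 2 | 2
6 | NULL | 2 | 2
8 | Xin | 2 | 2
8 | NULL | 2 | 2
NULL | Alice | 5 | NULL
NULL | Heidi | 9 | NULL
NULL | Yara | 3 | NULL
NULL | NULL | NULL | NULL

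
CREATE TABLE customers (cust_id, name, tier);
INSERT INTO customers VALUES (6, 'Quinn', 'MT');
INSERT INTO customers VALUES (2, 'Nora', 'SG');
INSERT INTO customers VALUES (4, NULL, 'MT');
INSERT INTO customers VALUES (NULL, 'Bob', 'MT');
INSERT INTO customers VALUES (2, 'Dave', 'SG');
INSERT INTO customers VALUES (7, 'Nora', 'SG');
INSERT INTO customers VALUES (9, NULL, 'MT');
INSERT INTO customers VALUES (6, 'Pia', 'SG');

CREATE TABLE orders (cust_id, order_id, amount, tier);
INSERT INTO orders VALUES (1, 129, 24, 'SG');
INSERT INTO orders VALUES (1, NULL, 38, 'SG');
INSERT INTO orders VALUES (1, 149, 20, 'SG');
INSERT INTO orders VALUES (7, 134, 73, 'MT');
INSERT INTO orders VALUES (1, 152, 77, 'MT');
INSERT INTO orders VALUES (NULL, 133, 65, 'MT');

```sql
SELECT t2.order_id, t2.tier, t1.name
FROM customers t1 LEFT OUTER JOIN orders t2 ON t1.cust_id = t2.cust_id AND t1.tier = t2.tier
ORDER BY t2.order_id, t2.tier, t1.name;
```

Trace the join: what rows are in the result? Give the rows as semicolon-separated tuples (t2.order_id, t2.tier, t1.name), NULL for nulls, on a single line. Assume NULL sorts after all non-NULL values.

LEFT JOIN keeps every row from `customers`; unmatched rows get NULL for `orders`'s columns.
Matching on t1.cust_id = t2.cust_id AND t1.tier = t2.tier. A NULL in a compared column never satisfies the condition.
- t1 (cust_id=6, tier=MT) has no partner → padded with NULL.
- t1 (cust_id=2, tier=SG) has no partner → padded with NULL.
- t1 (cust_id=4, tier=MT) has no partner → padded with NULL.
- t1 (cust_id=NULL, tier=MT) has no partner → padded with NULL.
- t1 (cust_id=2, tier=SG) has no partner → padded with NULL.
- t1 (cust_id=7, tier=SG) has no partner → padded with NULL.
- t1 (cust_id=9, tier=MT) has no partner → padded with NULL.
- t1 (cust_id=6, tier=SG) has no partner → padded with NULL.
After projecting and ordering:
t2.order_id | t2.tier | t1.name
NULL | NULL | Bob
NULL | NULL | Dave
NULL | NULL | Nora
NULL | NULL | Nora
NULL | NULL | Pia
NULL | NULL | Quinn
NULL | NULL | NULL
NULL | NULL | NULL

(NULL, NULL, Bob); (NULL, NULL, Dave); (NULL, NULL, Nora); (NULL, NULL, Nora); (NULL, NULL, Pia); (NULL, NULL, Quinn); (NULL, NULL, NULL); (NULL, NULL, NULL)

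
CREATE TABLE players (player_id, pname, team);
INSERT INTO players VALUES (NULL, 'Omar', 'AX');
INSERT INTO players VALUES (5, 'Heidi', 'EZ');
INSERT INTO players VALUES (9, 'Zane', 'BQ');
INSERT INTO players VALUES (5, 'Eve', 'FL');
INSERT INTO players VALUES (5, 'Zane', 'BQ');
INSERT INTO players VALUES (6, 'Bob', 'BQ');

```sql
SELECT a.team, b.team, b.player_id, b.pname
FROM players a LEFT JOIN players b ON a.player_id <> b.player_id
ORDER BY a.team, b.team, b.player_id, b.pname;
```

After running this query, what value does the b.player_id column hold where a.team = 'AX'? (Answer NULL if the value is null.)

LEFT JOIN keeps every row from `players a`; unmatched rows get NULL for `players b`'s columns.
Matching on a.player_id <> b.player_id. A NULL in a compared column never satisfies the condition.
- a (player_id=NULL) has no partner → padded with NULL.
- a (player_id=5) pairs with 2 row(s) of b.
- a (player_id=9) pairs with 4 row(s) of b.
- a (player_id=5) pairs with 2 row(s) of b.
- a (player_id=5) pairs with 2 row(s) of b.
- a (player_id=6) pairs with 4 row(s) of b.

NULL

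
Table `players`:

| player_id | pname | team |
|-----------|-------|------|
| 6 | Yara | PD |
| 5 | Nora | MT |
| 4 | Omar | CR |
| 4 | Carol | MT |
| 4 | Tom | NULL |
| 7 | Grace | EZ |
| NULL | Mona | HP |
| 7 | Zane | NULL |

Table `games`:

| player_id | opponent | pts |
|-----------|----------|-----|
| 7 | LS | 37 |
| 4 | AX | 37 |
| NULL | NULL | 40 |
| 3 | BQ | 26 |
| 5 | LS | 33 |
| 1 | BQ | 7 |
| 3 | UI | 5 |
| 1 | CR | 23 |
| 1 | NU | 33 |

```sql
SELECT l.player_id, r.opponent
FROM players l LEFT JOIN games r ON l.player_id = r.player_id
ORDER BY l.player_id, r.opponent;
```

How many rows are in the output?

8

LEFT JOIN keeps every row from `players`; unmatched rows get NULL for `games`'s columns.
Matching on l.player_id = r.player_id. A NULL in a compared column never satisfies the condition.
Matched pairs: 6; unmatched l rows kept: 2.
Total: 6 matched + 2 padded = 8 rows.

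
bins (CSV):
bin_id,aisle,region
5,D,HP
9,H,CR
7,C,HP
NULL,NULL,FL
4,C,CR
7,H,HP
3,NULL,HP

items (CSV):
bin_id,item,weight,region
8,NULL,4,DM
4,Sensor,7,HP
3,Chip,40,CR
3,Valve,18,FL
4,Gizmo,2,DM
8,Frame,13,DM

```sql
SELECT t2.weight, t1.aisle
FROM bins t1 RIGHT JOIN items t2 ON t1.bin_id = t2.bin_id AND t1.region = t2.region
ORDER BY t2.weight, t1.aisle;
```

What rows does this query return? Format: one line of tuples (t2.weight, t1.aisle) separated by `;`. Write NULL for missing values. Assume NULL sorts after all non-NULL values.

(2, NULL); (4, NULL); (7, NULL); (13, NULL); (18, NULL); (40, NULL)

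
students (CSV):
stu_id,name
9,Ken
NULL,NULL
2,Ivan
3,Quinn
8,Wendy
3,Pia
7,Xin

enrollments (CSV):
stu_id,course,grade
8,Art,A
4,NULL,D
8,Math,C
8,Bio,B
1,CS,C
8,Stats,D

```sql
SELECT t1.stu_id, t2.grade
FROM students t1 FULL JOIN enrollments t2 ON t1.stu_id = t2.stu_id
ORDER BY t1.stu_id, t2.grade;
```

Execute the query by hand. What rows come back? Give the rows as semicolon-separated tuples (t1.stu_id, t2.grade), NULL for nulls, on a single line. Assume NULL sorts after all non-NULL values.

(2, NULL); (3, NULL); (3, NULL); (7, NULL); (8, A); (8, B); (8, C); (8, D); (9, NULL); (NULL, C); (NULL, D); (NULL, NULL)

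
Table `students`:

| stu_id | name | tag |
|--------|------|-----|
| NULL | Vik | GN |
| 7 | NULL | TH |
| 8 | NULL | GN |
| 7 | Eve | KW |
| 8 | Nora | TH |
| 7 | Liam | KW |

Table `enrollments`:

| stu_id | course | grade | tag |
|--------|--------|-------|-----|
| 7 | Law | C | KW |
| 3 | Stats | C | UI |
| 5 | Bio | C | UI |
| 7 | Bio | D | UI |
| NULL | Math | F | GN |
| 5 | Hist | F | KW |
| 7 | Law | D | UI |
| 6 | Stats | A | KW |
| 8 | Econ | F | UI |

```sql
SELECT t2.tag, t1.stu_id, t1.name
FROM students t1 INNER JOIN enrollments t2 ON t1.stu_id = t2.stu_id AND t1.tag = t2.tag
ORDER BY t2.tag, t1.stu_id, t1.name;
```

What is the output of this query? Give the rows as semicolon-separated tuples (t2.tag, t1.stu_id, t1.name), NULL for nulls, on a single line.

INNER JOIN keeps only pairs where the ON condition holds.
Matching on t1.stu_id = t2.stu_id AND t1.tag = t2.tag. A NULL in a compared column never satisfies the condition.
Matched pairs: 2.

(KW, 7, Eve); (KW, 7, Liam)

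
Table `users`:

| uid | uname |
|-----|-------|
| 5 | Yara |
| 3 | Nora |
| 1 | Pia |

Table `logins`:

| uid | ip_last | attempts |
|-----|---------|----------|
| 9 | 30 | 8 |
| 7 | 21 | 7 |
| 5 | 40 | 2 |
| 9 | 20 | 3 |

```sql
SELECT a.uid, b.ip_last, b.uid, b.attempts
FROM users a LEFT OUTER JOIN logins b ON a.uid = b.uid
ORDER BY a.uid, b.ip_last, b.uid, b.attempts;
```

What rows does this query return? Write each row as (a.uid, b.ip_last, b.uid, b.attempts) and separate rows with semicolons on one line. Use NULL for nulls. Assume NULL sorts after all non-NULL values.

(1, NULL, NULL, NULL); (3, NULL, NULL, NULL); (5, 40, 5, 2)

LEFT JOIN keeps every row from `users`; unmatched rows get NULL for `logins`'s columns.
Matching on a.uid = b.uid.
- a (uid=5) pairs with 1 row(s) of b.
- a (uid=3) has no partner → padded with NULL.
- a (uid=1) has no partner → padded with NULL.
After projecting and ordering:
a.uid | b.ip_last | b.uid | b.attempts
1 | NULL | NULL | NULL
3 | NULL | NULL | NULL
5 | 40 | 5 | 2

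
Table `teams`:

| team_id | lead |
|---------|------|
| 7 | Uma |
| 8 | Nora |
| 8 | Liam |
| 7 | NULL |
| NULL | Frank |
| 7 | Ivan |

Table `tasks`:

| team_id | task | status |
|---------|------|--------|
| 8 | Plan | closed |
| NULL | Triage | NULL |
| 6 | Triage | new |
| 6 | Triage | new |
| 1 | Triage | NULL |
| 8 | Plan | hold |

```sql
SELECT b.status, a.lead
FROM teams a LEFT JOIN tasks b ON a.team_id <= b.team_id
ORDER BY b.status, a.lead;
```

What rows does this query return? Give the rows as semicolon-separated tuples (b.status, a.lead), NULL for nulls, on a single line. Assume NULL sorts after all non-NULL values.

LEFT JOIN keeps every row from `teams`; unmatched rows get NULL for `tasks`'s columns.
Matching on a.team_id <= b.team_id. A NULL in a compared column never satisfies the condition.
Matched pairs: 10; unmatched a rows kept: 1.

(closed, Ivan); (closed, Liam); (closed, Nora); (closed, Uma); (closed, NULL); (hold, Ivan); (hold, Liam); (hold, Nora); (hold, Uma); (hold, NULL); (NULL, Frank)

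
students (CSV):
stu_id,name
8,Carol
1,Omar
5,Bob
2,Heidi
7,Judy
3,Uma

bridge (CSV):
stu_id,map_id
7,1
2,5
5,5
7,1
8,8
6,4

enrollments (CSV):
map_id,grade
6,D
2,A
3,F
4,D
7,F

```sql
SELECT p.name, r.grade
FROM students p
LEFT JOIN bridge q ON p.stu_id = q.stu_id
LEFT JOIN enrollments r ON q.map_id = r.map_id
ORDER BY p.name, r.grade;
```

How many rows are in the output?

Evaluate left to right. First `students p LEFT JOIN bridge q` on stu_id: 7 row(s).
Then LEFT JOIN `enrollments r` on map_id: each of those 7 rows is kept; rows whose q.map_id has no match in r get NULL for r's columns.
Result: 7 row(s).

7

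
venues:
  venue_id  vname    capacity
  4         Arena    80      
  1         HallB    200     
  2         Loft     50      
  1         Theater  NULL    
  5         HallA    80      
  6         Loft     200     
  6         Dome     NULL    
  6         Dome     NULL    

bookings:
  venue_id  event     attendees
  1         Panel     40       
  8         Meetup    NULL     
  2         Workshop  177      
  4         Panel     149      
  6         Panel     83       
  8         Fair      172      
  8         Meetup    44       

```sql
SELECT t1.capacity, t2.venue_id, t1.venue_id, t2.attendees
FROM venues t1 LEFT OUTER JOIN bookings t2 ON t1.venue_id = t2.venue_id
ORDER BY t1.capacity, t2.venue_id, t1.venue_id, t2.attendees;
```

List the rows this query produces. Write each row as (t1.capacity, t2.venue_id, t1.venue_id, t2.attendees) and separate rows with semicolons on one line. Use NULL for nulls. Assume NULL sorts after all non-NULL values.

LEFT JOIN keeps every row from `venues`; unmatched rows get NULL for `bookings`'s columns.
Matching on t1.venue_id = t2.venue_id.
- t1 (venue_id=4) pairs with 1 row(s) of t2.
- t1 (venue_id=1) pairs with 1 row(s) of t2.
- t1 (venue_id=2) pairs with 1 row(s) of t2.
- t1 (venue_id=1) pairs with 1 row(s) of t2.
- t1 (venue_id=5) has no partner → padded with NULL.
- t1 (venue_id=6) pairs with 1 row(s) of t2.
- t1 (venue_id=6) pairs with 1 row(s) of t2.
- t1 (venue_id=6) pairs with 1 row(s) of t2.
After projecting and ordering:
t1.capacity | t2.venue_id | t1.venue_id | t2.attendees
50 | 2 | 2 | 177
80 | 4 | 4 | 149
80 | NULL | 5 | NULL
200 | 1 | 1 | 40
200 | 6 | 6 | 83
NULL | 1 | 1 | 40
NULL | 6 | 6 | 83
NULL | 6 | 6 | 83

(50, 2, 2, 177); (80, 4, 4, 149); (80, NULL, 5, NULL); (200, 1, 1, 40); (200, 6, 6, 83); (NULL, 1, 1, 40); (NULL, 6, 6, 83); (NULL, 6, 6, 83)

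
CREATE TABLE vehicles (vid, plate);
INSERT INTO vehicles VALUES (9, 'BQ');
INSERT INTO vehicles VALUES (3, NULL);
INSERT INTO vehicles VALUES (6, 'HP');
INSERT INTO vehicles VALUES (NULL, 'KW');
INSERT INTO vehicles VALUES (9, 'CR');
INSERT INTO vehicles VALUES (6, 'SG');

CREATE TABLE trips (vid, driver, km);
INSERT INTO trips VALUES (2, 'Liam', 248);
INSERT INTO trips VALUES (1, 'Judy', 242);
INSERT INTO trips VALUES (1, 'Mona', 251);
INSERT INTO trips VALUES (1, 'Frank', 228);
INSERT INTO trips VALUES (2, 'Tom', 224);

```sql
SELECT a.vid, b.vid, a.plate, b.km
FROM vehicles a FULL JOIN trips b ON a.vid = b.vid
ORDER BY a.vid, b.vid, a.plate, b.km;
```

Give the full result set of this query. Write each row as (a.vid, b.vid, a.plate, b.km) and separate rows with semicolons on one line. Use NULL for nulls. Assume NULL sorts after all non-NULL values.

(3, NULL, NULL, NULL); (6, NULL, HP, NULL); (6, NULL, SG, NULL); (9, NULL, BQ, NULL); (9, NULL, CR, NULL); (NULL, 1, NULL, 228); (NULL, 1, NULL, 242); (NULL, 1, NULL, 251); (NULL, 2, NULL, 224); (NULL, 2, NULL, 248); (NULL, NULL, KW, NULL)

FULL OUTER JOIN keeps every row from both sides; unmatched rows get NULL for the other side's columns.
Matching on a.vid = b.vid. A NULL in a compared column never satisfies the condition.
- a row (vid=9): no match → kept, b columns NULL.
- a row (vid=3): no match → kept, b columns NULL.
- a row (vid=6): no match → kept, b columns NULL.
- a row (vid=NULL): no match → kept, b columns NULL.
- a row (vid=9): no match → kept, b columns NULL.
- a row (vid=6): no match → kept, b columns NULL.
- plus 5 unmatched b row(s), each kept with NULL a columns.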